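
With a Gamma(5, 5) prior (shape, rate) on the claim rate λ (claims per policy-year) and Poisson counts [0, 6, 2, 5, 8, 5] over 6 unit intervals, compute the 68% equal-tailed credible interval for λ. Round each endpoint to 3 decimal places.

[2.317, 3.319]

Posterior: Gamma(5+26, 5+6) = Gamma(31, 11) (shape, rate).
Equal-tailed 68% interval: Gamma(31, 11) quantiles at 0.16 and 0.84.
Posterior mean ≈ 2.818, SD ≈ 0.506; a Normal approximation gives roughly [2.315, 3.322].
Exact: lower = 2.317; upper = 3.319.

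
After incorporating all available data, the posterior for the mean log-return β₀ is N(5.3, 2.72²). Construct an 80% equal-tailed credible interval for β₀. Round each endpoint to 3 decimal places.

The posterior is symmetric, so the 80% equal-tailed interval is β₀ = 5.3 ± z·2.72 with z = 1.282.
Half-width: 1.282 × 2.72 = 3.486.
5.3 − 3.486 = 1.814; 5.3 + 3.486 = 8.786.

[1.814, 8.786]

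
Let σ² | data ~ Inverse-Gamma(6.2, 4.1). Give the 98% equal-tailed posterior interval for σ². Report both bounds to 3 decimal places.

Inverse-Gamma(6.2, 4.1) quantiles: F⁻¹(0.01) and F⁻¹(0.99).
Equivalently, 1/σ² ~ Gamma(6.2, rate = 4.1); invert its 0.99 and 0.01 quantiles.
Posterior mean ≈ 0.788, SD ≈ 0.385; a Normal approximation gives roughly [-0.107, 1.683].
Exact: lower = 0.306; upper = 2.168.

[0.306, 2.168]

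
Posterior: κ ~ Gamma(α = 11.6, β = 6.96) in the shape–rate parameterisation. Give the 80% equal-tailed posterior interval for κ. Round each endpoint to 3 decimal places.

Posterior: Gamma(shape 11.6, rate 6.96).
Equal-tailed 80% interval: Gamma(11.6, 6.96) quantiles at 0.1 and 0.9.
Posterior mean ≈ 1.667, SD ≈ 0.489; a Normal approximation gives roughly [1.040, 2.294].
Exact: lower = 1.078; upper = 2.316.

[1.078, 2.316]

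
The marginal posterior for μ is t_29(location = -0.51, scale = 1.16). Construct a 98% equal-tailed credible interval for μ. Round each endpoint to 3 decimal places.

[-3.366, 2.346]

The t_29 distribution is symmetric; the 98% interval is -0.51 ± t·1.16 with t_{0.99,29} = 2.462.
Half-width: 2.462 × 1.16 = 2.856.
-0.51 − 2.856 = -3.366; -0.51 + 2.856 = 2.346.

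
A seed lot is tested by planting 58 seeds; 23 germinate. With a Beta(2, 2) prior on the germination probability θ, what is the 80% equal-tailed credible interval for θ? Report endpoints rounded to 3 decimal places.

Posterior: Beta(2+23, 2+35) = Beta(25, 37).
Equal-tailed 80% interval: the 0.1 and 0.9 quantiles of Beta(25, 37).
Posterior mean ≈ 0.403, SD ≈ 0.062; a Normal approximation gives roughly [0.324, 0.482].
Exact: F⁻¹(0.1) = 0.324; F⁻¹(0.9) = 0.484.

[0.324, 0.484]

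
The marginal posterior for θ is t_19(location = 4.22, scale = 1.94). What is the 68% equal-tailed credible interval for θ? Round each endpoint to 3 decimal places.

[2.239, 6.201]

The t_19 distribution is symmetric; the 68% interval is 4.22 ± t·1.94 with t_{0.84,19} = 1.021.
Half-width: 1.021 × 1.94 = 1.981.
4.22 − 1.981 = 2.239; 4.22 + 1.981 = 6.201.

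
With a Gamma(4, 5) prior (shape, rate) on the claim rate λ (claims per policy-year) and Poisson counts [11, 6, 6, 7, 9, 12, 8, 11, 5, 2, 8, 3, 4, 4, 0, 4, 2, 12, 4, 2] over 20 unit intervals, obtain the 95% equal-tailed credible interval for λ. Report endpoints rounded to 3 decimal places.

[4.125, 5.870]

Posterior: Gamma(4+120, 5+20) = Gamma(124, 25) (shape, rate).
Equal-tailed 95% interval: Gamma(124, 25) quantiles at 0.025 and 0.975.
Posterior mean ≈ 4.960, SD ≈ 0.445; a Normal approximation gives roughly [4.087, 5.833].
Exact: lower = 4.125; upper = 5.870.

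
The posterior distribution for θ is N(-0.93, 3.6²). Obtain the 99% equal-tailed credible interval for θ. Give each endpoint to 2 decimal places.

The posterior is symmetric, so the 99% equal-tailed interval is θ = -0.93 ± z·3.6 with z = 2.576.
Half-width: 2.576 × 3.6 = 9.27.
-0.93 − 9.27 = -10.20; -0.93 + 9.27 = 8.34.

[-10.20, 8.34]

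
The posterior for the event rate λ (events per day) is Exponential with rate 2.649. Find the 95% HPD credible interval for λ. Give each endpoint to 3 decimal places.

[0.000, 1.131]

The exponential density is strictly decreasing on [0, ∞), so the HPD interval is anchored at 0: [0, q] with P(λ ≤ q) = 0.95.
q = −ln(1 − 0.95) / 2.649 = 2.9957 / 2.649 = 1.131.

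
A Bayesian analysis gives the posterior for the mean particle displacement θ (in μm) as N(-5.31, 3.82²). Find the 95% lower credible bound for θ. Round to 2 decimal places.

-11.59

Need L with P(θ ≥ L) = 0.95: L = -5.31 − z_{0.05}·3.82.
z = 1.645; L = -5.31 − 1.645 × 3.82 = -11.59.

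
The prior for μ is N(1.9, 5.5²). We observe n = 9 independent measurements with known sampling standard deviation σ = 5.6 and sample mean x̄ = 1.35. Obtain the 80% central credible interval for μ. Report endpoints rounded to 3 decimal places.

[-0.859, 3.672]

Posterior precision = 1/5.5² + 9/5.6² = 0.0331 + 0.2870 = 0.3200, so posterior SD = 1.7676.
Posterior mean = (1.9/5.5² + 9·1.35/5.6²) / 0.3200 = 1.4068.
Interval: 1.4068 ± 1.282 × 1.7676 → [-0.859, 3.672].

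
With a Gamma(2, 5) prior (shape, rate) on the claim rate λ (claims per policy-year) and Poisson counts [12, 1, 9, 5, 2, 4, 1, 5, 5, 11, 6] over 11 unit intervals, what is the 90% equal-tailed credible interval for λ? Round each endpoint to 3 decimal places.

[3.159, 4.787]

Posterior: Gamma(2+61, 5+11) = Gamma(63, 16) (shape, rate).
Equal-tailed 90% interval: Gamma(63, 16) quantiles at 0.05 and 0.95.
Posterior mean ≈ 3.938, SD ≈ 0.496; a Normal approximation gives roughly [3.122, 4.753].
Exact: lower = 3.159; upper = 4.787.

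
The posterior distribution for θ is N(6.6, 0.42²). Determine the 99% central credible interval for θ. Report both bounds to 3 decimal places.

The posterior is symmetric, so the 99% equal-tailed interval is θ = 6.6 ± z·0.42 with z = 2.576.
Half-width: 2.576 × 0.42 = 1.082.
6.6 − 1.082 = 5.518; 6.6 + 1.082 = 7.682.

[5.518, 7.682]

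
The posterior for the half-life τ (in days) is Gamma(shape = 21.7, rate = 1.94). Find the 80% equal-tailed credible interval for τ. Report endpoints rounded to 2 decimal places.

Posterior: Gamma(shape 21.7, rate 1.94).
Equal-tailed 80% interval: Gamma(21.7, 1.94) quantiles at 0.1 and 0.9.
Posterior mean ≈ 11.19, SD ≈ 2.40; a Normal approximation gives roughly [8.11, 14.26].
Exact: lower = 8.24; upper = 14.35.

[8.24, 14.35]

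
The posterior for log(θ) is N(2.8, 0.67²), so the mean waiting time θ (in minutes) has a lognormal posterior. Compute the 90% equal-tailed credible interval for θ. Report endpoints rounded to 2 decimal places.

[5.46, 49.50]

On the log scale the 90% interval is 2.8 ± 1.645 × 0.67 = [1.6979, 3.9021].
Exponentiate: [e^1.6979, e^3.9021] = [5.46, 49.50].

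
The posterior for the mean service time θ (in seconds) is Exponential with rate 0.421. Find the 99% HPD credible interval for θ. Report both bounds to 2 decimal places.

[0.00, 10.94]

The exponential density is strictly decreasing on [0, ∞), so the HPD interval is anchored at 0: [0, q] with P(θ ≤ q) = 0.99.
q = −ln(1 − 0.99) / 0.421 = 4.6052 / 0.421 = 10.94.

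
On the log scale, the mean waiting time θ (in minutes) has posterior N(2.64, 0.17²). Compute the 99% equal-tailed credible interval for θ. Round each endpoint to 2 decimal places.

On the log scale the 99% interval is 2.64 ± 2.576 × 0.17 = [2.2021, 3.0779].
Exponentiate: [e^2.2021, e^3.0779] = [9.04, 21.71].

[9.04, 21.71]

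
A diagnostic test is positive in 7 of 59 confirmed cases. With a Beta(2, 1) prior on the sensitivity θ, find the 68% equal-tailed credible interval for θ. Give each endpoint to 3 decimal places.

[0.101, 0.189]

Posterior: Beta(2+7, 1+52) = Beta(9, 53).
Equal-tailed 68% interval: the 0.16 and 0.84 quantiles of Beta(9, 53).
Posterior mean ≈ 0.145, SD ≈ 0.044; a Normal approximation gives roughly [0.101, 0.189].
Exact: F⁻¹(0.16) = 0.101; F⁻¹(0.84) = 0.189.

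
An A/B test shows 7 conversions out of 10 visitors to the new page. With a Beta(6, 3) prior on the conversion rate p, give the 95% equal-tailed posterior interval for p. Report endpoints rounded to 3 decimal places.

Posterior: Beta(6+7, 3+3) = Beta(13, 6).
Equal-tailed 95% interval: the 0.025 and 0.975 quantiles of Beta(13, 6).
Posterior mean ≈ 0.684, SD ≈ 0.104; a Normal approximation gives roughly [0.480, 0.888].
Exact: F⁻¹(0.025) = 0.465; F⁻¹(0.975) = 0.867.

[0.465, 0.867]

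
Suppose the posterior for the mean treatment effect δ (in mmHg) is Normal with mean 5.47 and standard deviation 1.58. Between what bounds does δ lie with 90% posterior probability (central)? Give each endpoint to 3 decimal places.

[2.871, 8.069]

The posterior is symmetric, so the 90% equal-tailed interval is δ = 5.47 ± z·1.58 with z = 1.645.
Half-width: 1.645 × 1.58 = 2.599.
5.47 − 2.599 = 2.871; 5.47 + 2.599 = 8.069.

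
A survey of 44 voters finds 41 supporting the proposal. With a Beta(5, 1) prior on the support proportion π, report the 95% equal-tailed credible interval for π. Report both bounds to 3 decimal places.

[0.831, 0.977]

Posterior: Beta(5+41, 1+3) = Beta(46, 4).
Equal-tailed 95% interval: the 0.025 and 0.975 quantiles of Beta(46, 4).
Posterior mean ≈ 0.920, SD ≈ 0.038; a Normal approximation gives roughly [0.846, 0.994].
Exact: F⁻¹(0.025) = 0.831; F⁻¹(0.975) = 0.977.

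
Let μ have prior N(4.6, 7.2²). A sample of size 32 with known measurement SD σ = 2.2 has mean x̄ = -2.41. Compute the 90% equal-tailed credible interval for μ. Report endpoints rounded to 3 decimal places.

Posterior precision = 1/7.2² + 32/2.2² = 0.0193 + 6.6116 = 6.6309, so posterior SD = 0.3883.
Posterior mean = (4.6/7.2² + 32·-2.41/2.2²) / 6.6309 = -2.3896.
Interval: -2.3896 ± 1.645 × 0.3883 → [-3.028, -1.751].

[-3.028, -1.751]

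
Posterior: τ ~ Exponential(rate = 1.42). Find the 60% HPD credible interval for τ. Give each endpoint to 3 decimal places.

The exponential density is strictly decreasing on [0, ∞), so the HPD interval is anchored at 0: [0, q] with P(τ ≤ q) = 0.60.
q = −ln(1 − 0.60) / 1.42 = 0.9163 / 1.42 = 0.645.

[0.000, 0.645]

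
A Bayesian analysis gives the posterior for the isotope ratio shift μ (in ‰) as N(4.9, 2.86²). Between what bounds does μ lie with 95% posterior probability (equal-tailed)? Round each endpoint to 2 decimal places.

The posterior is symmetric, so the 95% equal-tailed interval is μ = 4.9 ± z·2.86 with z = 1.960.
Half-width: 1.960 × 2.86 = 5.61.
4.9 − 5.61 = -0.71; 4.9 + 5.61 = 10.51.

[-0.71, 10.51]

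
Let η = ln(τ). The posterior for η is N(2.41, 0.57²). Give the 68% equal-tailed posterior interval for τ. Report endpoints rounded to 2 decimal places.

On the log scale the 68% interval is 2.41 ± 0.994 × 0.57 = [1.8432, 2.9768].
Exponentiate: [e^1.8432, e^2.9768] = [6.32, 19.63].

[6.32, 19.63]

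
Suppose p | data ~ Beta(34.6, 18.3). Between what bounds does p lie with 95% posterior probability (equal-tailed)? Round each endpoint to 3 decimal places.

Posterior: Beta(34.6, 18.3).
Equal-tailed 95% interval: the 0.025 and 0.975 quantiles of Beta(34.6, 18.3).
Posterior mean ≈ 0.654, SD ≈ 0.065; a Normal approximation gives roughly [0.527, 0.781].
Exact: F⁻¹(0.025) = 0.522; F⁻¹(0.975) = 0.775.

[0.522, 0.775]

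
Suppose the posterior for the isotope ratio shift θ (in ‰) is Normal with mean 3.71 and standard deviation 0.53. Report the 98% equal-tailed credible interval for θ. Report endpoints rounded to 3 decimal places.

The posterior is symmetric, so the 98% equal-tailed interval is θ = 3.71 ± z·0.53 with z = 2.326.
Half-width: 2.326 × 0.53 = 1.233.
3.71 − 1.233 = 2.477; 3.71 + 1.233 = 4.943.

[2.477, 4.943]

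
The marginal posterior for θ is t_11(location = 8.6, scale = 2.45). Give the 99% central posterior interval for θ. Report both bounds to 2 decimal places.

[0.99, 16.21]

The t_11 distribution is symmetric; the 99% interval is 8.6 ± t·2.45 with t_{0.995,11} = 3.106.
Half-width: 3.106 × 2.45 = 7.61.
8.6 − 7.61 = 0.99; 8.6 + 7.61 = 16.21.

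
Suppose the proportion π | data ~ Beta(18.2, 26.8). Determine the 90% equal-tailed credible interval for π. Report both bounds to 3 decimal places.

[0.288, 0.526]

Posterior: Beta(18.2, 26.8).
Equal-tailed 90% interval: the 0.05 and 0.95 quantiles of Beta(18.2, 26.8).
Posterior mean ≈ 0.404, SD ≈ 0.072; a Normal approximation gives roughly [0.285, 0.523].
Exact: F⁻¹(0.05) = 0.288; F⁻¹(0.95) = 0.526.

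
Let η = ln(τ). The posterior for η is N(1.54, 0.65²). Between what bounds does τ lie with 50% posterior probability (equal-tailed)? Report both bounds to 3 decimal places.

On the log scale the 50% interval is 1.54 ± 0.674 × 0.65 = [1.1016, 1.9784].
Exponentiate: [e^1.1016, e^1.9784] = [3.009, 7.231].

[3.009, 7.231]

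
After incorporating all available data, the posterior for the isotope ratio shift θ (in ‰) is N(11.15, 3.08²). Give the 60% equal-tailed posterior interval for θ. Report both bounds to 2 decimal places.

[8.56, 13.74]

The posterior is symmetric, so the 60% equal-tailed interval is θ = 11.15 ± z·3.08 with z = 0.842.
Half-width: 0.842 × 3.08 = 2.59.
11.15 − 2.59 = 8.56; 11.15 + 2.59 = 13.74.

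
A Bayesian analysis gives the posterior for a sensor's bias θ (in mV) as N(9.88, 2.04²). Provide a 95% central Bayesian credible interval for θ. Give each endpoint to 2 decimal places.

[5.88, 13.88]

The posterior is symmetric, so the 95% equal-tailed interval is θ = 9.88 ± z·2.04 with z = 1.960.
Half-width: 1.960 × 2.04 = 4.00.
9.88 − 4.00 = 5.88; 9.88 + 4.00 = 13.88.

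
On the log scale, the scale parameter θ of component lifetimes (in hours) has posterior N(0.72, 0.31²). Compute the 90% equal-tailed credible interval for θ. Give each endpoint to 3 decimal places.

On the log scale the 90% interval is 0.72 ± 1.645 × 0.31 = [0.2101, 1.2299].
Exponentiate: [e^0.2101, e^1.2299] = [1.234, 3.421].

[1.234, 3.421]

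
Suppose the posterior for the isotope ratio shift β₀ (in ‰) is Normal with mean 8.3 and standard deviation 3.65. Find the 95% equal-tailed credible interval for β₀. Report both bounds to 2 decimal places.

The posterior is symmetric, so the 95% equal-tailed interval is β₀ = 8.3 ± z·3.65 with z = 1.960.
Half-width: 1.960 × 3.65 = 7.15.
8.3 − 7.15 = 1.15; 8.3 + 7.15 = 15.45.

[1.15, 15.45]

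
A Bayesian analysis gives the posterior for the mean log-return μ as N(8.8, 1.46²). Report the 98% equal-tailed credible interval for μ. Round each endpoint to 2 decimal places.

[5.40, 12.20]

The posterior is symmetric, so the 98% equal-tailed interval is μ = 8.8 ± z·1.46 with z = 2.326.
Half-width: 2.326 × 1.46 = 3.40.
8.8 − 3.40 = 5.40; 8.8 + 3.40 = 12.20.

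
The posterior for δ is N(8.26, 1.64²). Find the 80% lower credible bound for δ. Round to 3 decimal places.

6.880

Need L with P(δ ≥ L) = 0.80: L = 8.26 − z_{0.2}·1.64.
z = 0.842; L = 8.26 − 0.842 × 1.64 = 6.880.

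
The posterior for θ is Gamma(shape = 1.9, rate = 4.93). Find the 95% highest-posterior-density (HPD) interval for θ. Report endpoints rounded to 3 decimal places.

The posterior is unimodal and skewed, so the HPD interval has equal density at both endpoints and is the shortest 95% interval.
Solving f(0.006) = f(0.932) with F(0.932) − F(0.006) = 0.95 gives [0.006, 0.932].
For comparison, the equal-tailed interval is [0.043, 1.095]; the HPD is narrower and shifted toward the mode.

[0.006, 0.932]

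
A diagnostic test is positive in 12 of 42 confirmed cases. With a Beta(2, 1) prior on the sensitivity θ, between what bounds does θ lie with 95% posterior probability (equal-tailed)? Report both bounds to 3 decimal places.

Posterior: Beta(2+12, 1+30) = Beta(14, 31).
Equal-tailed 95% interval: the 0.025 and 0.975 quantiles of Beta(14, 31).
Posterior mean ≈ 0.311, SD ≈ 0.068; a Normal approximation gives roughly [0.177, 0.445].
Exact: F⁻¹(0.025) = 0.186; F⁻¹(0.975) = 0.452.

[0.186, 0.452]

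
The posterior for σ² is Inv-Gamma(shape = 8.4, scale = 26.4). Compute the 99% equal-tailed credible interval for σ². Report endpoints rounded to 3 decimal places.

Inverse-Gamma(8.4, 26.4) quantiles: F⁻¹(0.005) and F⁻¹(0.995).
Equivalently, 1/σ² ~ Gamma(8.4, rate = 26.4); invert its 0.995 and 0.005 quantiles.
Posterior mean ≈ 3.568, SD ≈ 1.410; a Normal approximation gives roughly [-0.065, 7.200].
Exact: lower = 1.490; upper = 9.454.

[1.490, 9.454]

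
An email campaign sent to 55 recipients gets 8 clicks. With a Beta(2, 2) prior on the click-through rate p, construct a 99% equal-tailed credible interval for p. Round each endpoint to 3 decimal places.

Posterior: Beta(2+8, 2+47) = Beta(10, 49).
Equal-tailed 99% interval: the 0.005 and 0.995 quantiles of Beta(10, 49).
Posterior mean ≈ 0.169, SD ≈ 0.048; a Normal approximation gives roughly [0.045, 0.294].
Exact: F⁻¹(0.005) = 0.067; F⁻¹(0.995) = 0.313.

[0.067, 0.313]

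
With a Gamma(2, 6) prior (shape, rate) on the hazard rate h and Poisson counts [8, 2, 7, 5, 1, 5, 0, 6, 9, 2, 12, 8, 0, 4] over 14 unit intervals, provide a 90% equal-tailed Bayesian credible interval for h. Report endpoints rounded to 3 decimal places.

Posterior: Gamma(2+69, 6+14) = Gamma(71, 20) (shape, rate).
Equal-tailed 90% interval: Gamma(71, 20) quantiles at 0.05 and 0.95.
Posterior mean ≈ 3.550, SD ≈ 0.421; a Normal approximation gives roughly [2.857, 4.243].
Exact: lower = 2.887; upper = 4.270.

[2.887, 4.270]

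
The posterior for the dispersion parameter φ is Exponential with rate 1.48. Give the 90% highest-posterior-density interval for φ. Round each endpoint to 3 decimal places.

[0.000, 1.556]

The exponential density is strictly decreasing on [0, ∞), so the HPD interval is anchored at 0: [0, q] with P(φ ≤ q) = 0.90.
q = −ln(1 − 0.90) / 1.48 = 2.3026 / 1.48 = 1.556.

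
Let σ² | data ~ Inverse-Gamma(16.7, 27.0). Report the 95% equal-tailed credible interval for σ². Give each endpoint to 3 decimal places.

[1.054, 2.791]

Inverse-Gamma(16.7, 27.0) quantiles: F⁻¹(0.025) and F⁻¹(0.975).
Equivalently, 1/σ² ~ Gamma(16.7, rate = 27.0); invert its 0.975 and 0.025 quantiles.
Posterior mean ≈ 1.720, SD ≈ 0.449; a Normal approximation gives roughly [0.841, 2.599].
Exact: lower = 1.054; upper = 2.791.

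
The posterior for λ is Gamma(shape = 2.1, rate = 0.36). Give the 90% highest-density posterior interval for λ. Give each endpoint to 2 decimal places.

[0.30, 11.36]

The posterior is unimodal and skewed, so the HPD interval has equal density at both endpoints and is the shortest 90% interval.
Solving f(0.30) = f(11.36) with F(11.36) − F(0.30) = 0.90 gives [0.30, 11.36].
For comparison, the equal-tailed interval is [1.10, 13.63]; the HPD is narrower and shifted toward the mode.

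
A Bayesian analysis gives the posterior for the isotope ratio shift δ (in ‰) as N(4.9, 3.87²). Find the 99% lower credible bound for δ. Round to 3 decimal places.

Need L with P(δ ≥ L) = 0.99: L = 4.9 − z_{0.01}·3.87.
z = 2.326; L = 4.9 − 2.326 × 3.87 = -4.103.

-4.103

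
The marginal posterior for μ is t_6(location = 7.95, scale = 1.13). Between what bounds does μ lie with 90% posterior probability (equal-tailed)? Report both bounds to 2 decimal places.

The t_6 distribution is symmetric; the 90% interval is 7.95 ± t·1.13 with t_{0.95,6} = 1.943.
Half-width: 1.943 × 1.13 = 2.20.
7.95 − 2.20 = 5.75; 7.95 + 2.20 = 10.15.

[5.75, 10.15]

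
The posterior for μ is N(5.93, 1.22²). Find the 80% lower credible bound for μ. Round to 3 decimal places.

Need L with P(μ ≥ L) = 0.80: L = 5.93 − z_{0.2}·1.22.
z = 0.842; L = 5.93 − 0.842 × 1.22 = 4.903.

4.903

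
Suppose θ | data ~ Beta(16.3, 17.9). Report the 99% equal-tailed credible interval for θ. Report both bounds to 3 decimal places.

Posterior: Beta(16.3, 17.9).
Equal-tailed 99% interval: the 0.005 and 0.995 quantiles of Beta(16.3, 17.9).
Posterior mean ≈ 0.477, SD ≈ 0.084; a Normal approximation gives roughly [0.260, 0.693].
Exact: F⁻¹(0.005) = 0.268; F⁻¹(0.995) = 0.690.

[0.268, 0.690]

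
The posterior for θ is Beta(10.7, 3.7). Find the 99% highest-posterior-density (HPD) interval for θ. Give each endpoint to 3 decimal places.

[0.439, 0.967]

The posterior is unimodal and skewed, so the HPD interval has equal density at both endpoints and is the shortest 99% interval.
Solving f(0.439) = f(0.967) with F(0.967) − F(0.439) = 0.99 gives [0.439, 0.967].
For comparison, the equal-tailed interval is [0.415, 0.954]; the HPD is narrower and shifted toward the mode.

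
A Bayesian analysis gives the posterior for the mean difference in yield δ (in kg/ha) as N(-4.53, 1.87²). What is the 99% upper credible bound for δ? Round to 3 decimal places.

Need U with P(δ ≤ U) = 0.99: U = -4.53 + z_{0.01}·1.87.
z = 2.326; U = -4.53 + 2.326 × 1.87 = -0.180.

-0.180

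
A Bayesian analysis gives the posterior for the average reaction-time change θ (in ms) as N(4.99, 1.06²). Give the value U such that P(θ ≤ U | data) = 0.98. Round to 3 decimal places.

Need U with P(θ ≤ U) = 0.98: U = 4.99 + z_{0.02}·1.06.
z = 2.054; U = 4.99 + 2.054 × 1.06 = 7.167.

7.167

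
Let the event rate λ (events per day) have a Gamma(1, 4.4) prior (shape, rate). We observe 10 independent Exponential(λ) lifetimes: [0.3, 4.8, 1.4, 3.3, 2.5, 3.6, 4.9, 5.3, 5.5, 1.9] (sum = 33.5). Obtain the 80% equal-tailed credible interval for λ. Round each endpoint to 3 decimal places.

[0.185, 0.407]

Posterior: Gamma(1+10, 4.4+33.5) = Gamma(11, 37.9) (shape, rate).
Equal-tailed 80% interval: Gamma(11, 37.9) quantiles at 0.1 and 0.9.
Posterior mean ≈ 0.290, SD ≈ 0.088; a Normal approximation gives roughly [0.178, 0.402].
Exact: lower = 0.185; upper = 0.407.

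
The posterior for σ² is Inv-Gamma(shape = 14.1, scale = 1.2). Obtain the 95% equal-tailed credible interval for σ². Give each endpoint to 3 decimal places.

Inverse-Gamma(14.1, 1.2) quantiles: F⁻¹(0.025) and F⁻¹(0.975).
Equivalently, 1/σ² ~ Gamma(14.1, rate = 1.2); invert its 0.975 and 0.025 quantiles.
Posterior mean ≈ 0.092, SD ≈ 0.026; a Normal approximation gives roughly [0.040, 0.143].
Exact: lower = 0.054; upper = 0.155.

[0.054, 0.155]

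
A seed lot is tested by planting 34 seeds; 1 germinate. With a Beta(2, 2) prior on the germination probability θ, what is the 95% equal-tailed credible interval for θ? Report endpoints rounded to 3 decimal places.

Posterior: Beta(2+1, 2+33) = Beta(3, 35).
Equal-tailed 95% interval: the 0.025 and 0.975 quantiles of Beta(3, 35).
Posterior mean ≈ 0.079, SD ≈ 0.043; a Normal approximation gives roughly [-0.006, 0.164].
Exact: F⁻¹(0.025) = 0.017; F⁻¹(0.975) = 0.182.

[0.017, 0.182]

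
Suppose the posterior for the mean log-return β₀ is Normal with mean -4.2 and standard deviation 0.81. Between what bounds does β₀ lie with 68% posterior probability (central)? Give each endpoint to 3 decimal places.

[-5.006, -3.394]

The posterior is symmetric, so the 68% equal-tailed interval is β₀ = -4.2 ± z·0.81 with z = 0.994.
Half-width: 0.994 × 0.81 = 0.806.
-4.2 − 0.806 = -5.006; -4.2 + 0.806 = -3.394.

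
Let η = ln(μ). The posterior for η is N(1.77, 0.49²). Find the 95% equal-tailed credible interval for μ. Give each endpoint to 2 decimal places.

On the log scale the 95% interval is 1.77 ± 1.960 × 0.49 = [0.8096, 2.7304].
Exponentiate: [e^0.8096, e^2.7304] = [2.25, 15.34].

[2.25, 15.34]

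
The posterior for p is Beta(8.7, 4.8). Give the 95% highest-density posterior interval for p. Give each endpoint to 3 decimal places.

[0.399, 0.879]

The posterior is unimodal and skewed, so the HPD interval has equal density at both endpoints and is the shortest 95% interval.
Solving f(0.399) = f(0.879) with F(0.879) − F(0.399) = 0.95 gives [0.399, 0.879].
For comparison, the equal-tailed interval is [0.383, 0.866]; the HPD is narrower and shifted toward the mode.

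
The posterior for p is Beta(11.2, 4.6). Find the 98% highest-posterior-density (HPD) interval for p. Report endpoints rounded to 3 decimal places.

The posterior is unimodal and skewed, so the HPD interval has equal density at both endpoints and is the shortest 98% interval.
Solving f(0.444) = f(0.932) with F(0.932) − F(0.444) = 0.98 gives [0.444, 0.932].
For comparison, the equal-tailed interval is [0.424, 0.919]; the HPD is narrower and shifted toward the mode.

[0.444, 0.932]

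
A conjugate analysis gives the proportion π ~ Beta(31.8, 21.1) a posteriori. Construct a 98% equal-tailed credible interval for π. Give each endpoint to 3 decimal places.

Posterior: Beta(31.8, 21.1).
Equal-tailed 98% interval: the 0.01 and 0.99 quantiles of Beta(31.8, 21.1).
Posterior mean ≈ 0.601, SD ≈ 0.067; a Normal approximation gives roughly [0.446, 0.756].
Exact: F⁻¹(0.01) = 0.442; F⁻¹(0.99) = 0.749.

[0.442, 0.749]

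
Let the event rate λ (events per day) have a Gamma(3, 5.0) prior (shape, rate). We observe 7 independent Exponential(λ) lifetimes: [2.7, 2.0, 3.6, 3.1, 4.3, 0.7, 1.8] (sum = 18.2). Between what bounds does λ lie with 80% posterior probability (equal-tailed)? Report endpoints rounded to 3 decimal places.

[0.268, 0.612]

Posterior: Gamma(3+7, 5.0+18.2) = Gamma(10, 23.2) (shape, rate).
Equal-tailed 80% interval: Gamma(10, 23.2) quantiles at 0.1 and 0.9.
Posterior mean ≈ 0.431, SD ≈ 0.136; a Normal approximation gives roughly [0.256, 0.606].
Exact: lower = 0.268; upper = 0.612.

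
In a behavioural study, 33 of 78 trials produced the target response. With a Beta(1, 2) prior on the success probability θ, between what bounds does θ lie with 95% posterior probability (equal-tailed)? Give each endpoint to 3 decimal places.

[0.315, 0.528]

Posterior: Beta(1+33, 2+45) = Beta(34, 47).
Equal-tailed 95% interval: the 0.025 and 0.975 quantiles of Beta(34, 47).
Posterior mean ≈ 0.420, SD ≈ 0.054; a Normal approximation gives roughly [0.313, 0.527].
Exact: F⁻¹(0.025) = 0.315; F⁻¹(0.975) = 0.528.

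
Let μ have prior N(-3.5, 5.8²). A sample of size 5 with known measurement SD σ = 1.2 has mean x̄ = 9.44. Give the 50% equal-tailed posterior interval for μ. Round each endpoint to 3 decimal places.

[8.970, 9.691]

Posterior precision = 1/5.8² + 5/1.2² = 0.0297 + 3.4722 = 3.5019, so posterior SD = 0.5344.
Posterior mean = (-3.5/5.8² + 5·9.44/1.2²) / 3.5019 = 9.3302.
Interval: 9.3302 ± 0.674 × 0.5344 → [8.970, 9.691].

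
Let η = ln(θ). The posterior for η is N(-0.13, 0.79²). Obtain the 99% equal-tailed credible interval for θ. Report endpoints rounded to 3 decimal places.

[0.115, 6.719]

On the log scale the 99% interval is -0.13 ± 2.576 × 0.79 = [-2.1649, 1.9049].
Exponentiate: [e^-2.1649, e^1.9049] = [0.115, 6.719].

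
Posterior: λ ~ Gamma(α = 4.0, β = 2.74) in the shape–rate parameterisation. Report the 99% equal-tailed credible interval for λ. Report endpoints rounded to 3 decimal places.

Posterior: Gamma(shape 4.0, rate 2.74).
Equal-tailed 99% interval: Gamma(4.0, 2.74) quantiles at 0.005 and 0.995.
Posterior mean ≈ 1.460, SD ≈ 0.730; a Normal approximation gives roughly [-0.420, 3.340].
Exact: lower = 0.245; upper = 4.006.

[0.245, 4.006]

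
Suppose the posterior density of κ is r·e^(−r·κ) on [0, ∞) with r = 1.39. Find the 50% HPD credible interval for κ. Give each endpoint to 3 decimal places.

The exponential density is strictly decreasing on [0, ∞), so the HPD interval is anchored at 0: [0, q] with P(κ ≤ q) = 0.50.
q = −ln(1 − 0.50) / 1.39 = 0.6931 / 1.39 = 0.499.

[0.000, 0.499]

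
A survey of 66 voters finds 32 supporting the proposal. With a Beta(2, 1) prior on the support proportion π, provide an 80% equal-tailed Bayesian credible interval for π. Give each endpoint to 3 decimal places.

[0.416, 0.570]

Posterior: Beta(2+32, 1+34) = Beta(34, 35).
Equal-tailed 80% interval: the 0.1 and 0.9 quantiles of Beta(34, 35).
Posterior mean ≈ 0.493, SD ≈ 0.060; a Normal approximation gives roughly [0.416, 0.569].
Exact: F⁻¹(0.1) = 0.416; F⁻¹(0.9) = 0.570.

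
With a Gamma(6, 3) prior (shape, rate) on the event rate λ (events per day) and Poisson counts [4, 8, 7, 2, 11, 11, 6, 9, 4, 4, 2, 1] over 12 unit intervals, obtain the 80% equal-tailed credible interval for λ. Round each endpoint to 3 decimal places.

[4.276, 5.753]

Posterior: Gamma(6+69, 3+12) = Gamma(75, 15) (shape, rate).
Equal-tailed 80% interval: Gamma(75, 15) quantiles at 0.1 and 0.9.
Posterior mean ≈ 5.000, SD ≈ 0.577; a Normal approximation gives roughly [4.260, 5.740].
Exact: lower = 4.276; upper = 5.753.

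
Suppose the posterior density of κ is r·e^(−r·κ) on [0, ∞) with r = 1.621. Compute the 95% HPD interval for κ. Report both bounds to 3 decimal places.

[0.000, 1.848]

The exponential density is strictly decreasing on [0, ∞), so the HPD interval is anchored at 0: [0, q] with P(κ ≤ q) = 0.95.
q = −ln(1 − 0.95) / 1.621 = 2.9957 / 1.621 = 1.848.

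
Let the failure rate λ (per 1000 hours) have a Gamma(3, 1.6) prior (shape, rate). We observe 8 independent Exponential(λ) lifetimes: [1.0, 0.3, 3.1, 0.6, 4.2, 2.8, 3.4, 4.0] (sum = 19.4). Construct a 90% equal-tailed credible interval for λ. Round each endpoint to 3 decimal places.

[0.294, 0.808]

Posterior: Gamma(3+8, 1.6+19.4) = Gamma(11, 21.0) (shape, rate).
Equal-tailed 90% interval: Gamma(11, 21.0) quantiles at 0.05 and 0.95.
Posterior mean ≈ 0.524, SD ≈ 0.158; a Normal approximation gives roughly [0.264, 0.784].
Exact: lower = 0.294; upper = 0.808.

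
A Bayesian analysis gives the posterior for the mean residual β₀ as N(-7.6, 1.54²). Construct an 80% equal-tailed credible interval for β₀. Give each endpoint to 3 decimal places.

The posterior is symmetric, so the 80% equal-tailed interval is β₀ = -7.6 ± z·1.54 with z = 1.282.
Half-width: 1.282 × 1.54 = 1.974.
-7.6 − 1.974 = -9.574; -7.6 + 1.974 = -5.626.

[-9.574, -5.626]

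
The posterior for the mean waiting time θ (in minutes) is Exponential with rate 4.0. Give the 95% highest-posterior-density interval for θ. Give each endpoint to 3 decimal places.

[0.000, 0.749]

The exponential density is strictly decreasing on [0, ∞), so the HPD interval is anchored at 0: [0, q] with P(θ ≤ q) = 0.95.
q = −ln(1 − 0.95) / 4.0 = 2.9957 / 4.0 = 0.749.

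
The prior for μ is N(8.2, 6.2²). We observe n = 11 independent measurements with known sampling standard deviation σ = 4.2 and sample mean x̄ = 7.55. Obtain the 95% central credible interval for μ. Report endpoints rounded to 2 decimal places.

[5.14, 10.01]

Posterior precision = 1/6.2² + 11/4.2² = 0.0260 + 0.6236 = 0.6496, so posterior SD = 1.2407.
Posterior mean = (8.2/6.2² + 11·7.55/4.2²) / 0.6496 = 7.5760.
Interval: 7.5760 ± 1.960 × 1.2407 → [5.14, 10.01].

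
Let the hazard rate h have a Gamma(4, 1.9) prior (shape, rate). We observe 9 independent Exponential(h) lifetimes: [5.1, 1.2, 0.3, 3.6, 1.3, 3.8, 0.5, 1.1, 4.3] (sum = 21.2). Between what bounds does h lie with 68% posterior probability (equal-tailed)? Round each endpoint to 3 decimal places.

[0.409, 0.716]

Posterior: Gamma(4+9, 1.9+21.2) = Gamma(13, 23.1) (shape, rate).
Equal-tailed 68% interval: Gamma(13, 23.1) quantiles at 0.16 and 0.84.
Posterior mean ≈ 0.563, SD ≈ 0.156; a Normal approximation gives roughly [0.408, 0.718].
Exact: lower = 0.409; upper = 0.716.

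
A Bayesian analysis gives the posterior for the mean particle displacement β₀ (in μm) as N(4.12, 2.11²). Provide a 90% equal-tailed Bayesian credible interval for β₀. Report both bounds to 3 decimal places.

The posterior is symmetric, so the 90% equal-tailed interval is β₀ = 4.12 ± z·2.11 with z = 1.645.
Half-width: 1.645 × 2.11 = 3.471.
4.12 − 3.471 = 0.649; 4.12 + 3.471 = 7.591.

[0.649, 7.591]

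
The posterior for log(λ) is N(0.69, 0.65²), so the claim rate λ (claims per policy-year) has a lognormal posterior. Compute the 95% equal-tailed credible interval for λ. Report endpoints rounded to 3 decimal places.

[0.558, 7.128]

On the log scale the 95% interval is 0.69 ± 1.960 × 0.65 = [-0.5840, 1.9640].
Exponentiate: [e^-0.5840, e^1.9640] = [0.558, 7.128].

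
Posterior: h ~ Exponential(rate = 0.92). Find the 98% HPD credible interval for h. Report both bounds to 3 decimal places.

[0.000, 4.252]

The exponential density is strictly decreasing on [0, ∞), so the HPD interval is anchored at 0: [0, q] with P(h ≤ q) = 0.98.
q = −ln(1 − 0.98) / 0.92 = 3.9120 / 0.92 = 4.252.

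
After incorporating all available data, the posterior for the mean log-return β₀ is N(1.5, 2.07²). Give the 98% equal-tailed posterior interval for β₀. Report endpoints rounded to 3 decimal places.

The posterior is symmetric, so the 98% equal-tailed interval is β₀ = 1.5 ± z·2.07 with z = 2.326.
Half-width: 2.326 × 2.07 = 4.816.
1.5 − 4.816 = -3.316; 1.5 + 4.816 = 6.316.

[-3.316, 6.316]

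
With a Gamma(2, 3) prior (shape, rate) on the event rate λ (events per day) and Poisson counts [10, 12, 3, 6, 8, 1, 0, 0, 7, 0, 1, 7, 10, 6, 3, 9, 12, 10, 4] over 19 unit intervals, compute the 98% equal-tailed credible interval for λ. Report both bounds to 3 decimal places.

Posterior: Gamma(2+109, 3+19) = Gamma(111, 22) (shape, rate).
Equal-tailed 98% interval: Gamma(111, 22) quantiles at 0.01 and 0.99.
Posterior mean ≈ 5.045, SD ≈ 0.479; a Normal approximation gives roughly [3.931, 6.160].
Exact: lower = 3.999; upper = 6.226.

[3.999, 6.226]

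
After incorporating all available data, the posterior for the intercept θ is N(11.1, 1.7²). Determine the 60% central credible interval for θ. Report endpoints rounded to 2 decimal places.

[9.67, 12.53]

The posterior is symmetric, so the 60% equal-tailed interval is θ = 11.1 ± z·1.7 with z = 0.842.
Half-width: 0.842 × 1.7 = 1.43.
11.1 − 1.43 = 9.67; 11.1 + 1.43 = 12.53.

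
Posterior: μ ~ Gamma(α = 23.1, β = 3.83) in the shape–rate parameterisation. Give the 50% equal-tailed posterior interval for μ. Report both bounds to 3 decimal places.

Posterior: Gamma(shape 23.1, rate 3.83).
Equal-tailed 50% interval: Gamma(23.1, 3.83) quantiles at 0.25 and 0.75.
Posterior mean ≈ 6.031, SD ≈ 1.255; a Normal approximation gives roughly [5.185, 6.878].
Exact: lower = 5.144; upper = 6.824.

[5.144, 6.824]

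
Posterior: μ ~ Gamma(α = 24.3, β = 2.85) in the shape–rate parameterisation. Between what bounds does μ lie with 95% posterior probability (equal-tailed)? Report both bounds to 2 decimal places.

[5.48, 12.24]

Posterior: Gamma(shape 24.3, rate 2.85).
Equal-tailed 95% interval: Gamma(24.3, 2.85) quantiles at 0.025 and 0.975.
Posterior mean ≈ 8.53, SD ≈ 1.73; a Normal approximation gives roughly [5.14, 11.92].
Exact: lower = 5.48; upper = 12.24.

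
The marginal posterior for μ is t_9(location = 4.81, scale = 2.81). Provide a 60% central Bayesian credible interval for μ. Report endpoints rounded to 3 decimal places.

[2.328, 7.292]

The t_9 distribution is symmetric; the 60% interval is 4.81 ± t·2.81 with t_{0.8,9} = 0.883.
Half-width: 0.883 × 2.81 = 2.482.
4.81 − 2.482 = 2.328; 4.81 + 2.482 = 7.292.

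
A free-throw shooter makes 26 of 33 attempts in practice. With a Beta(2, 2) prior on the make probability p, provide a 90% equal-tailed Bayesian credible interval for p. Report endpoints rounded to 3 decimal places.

[0.635, 0.863]

Posterior: Beta(2+26, 2+7) = Beta(28, 9).
Equal-tailed 90% interval: the 0.05 and 0.95 quantiles of Beta(28, 9).
Posterior mean ≈ 0.757, SD ≈ 0.070; a Normal approximation gives roughly [0.642, 0.871].
Exact: F⁻¹(0.05) = 0.635; F⁻¹(0.95) = 0.863.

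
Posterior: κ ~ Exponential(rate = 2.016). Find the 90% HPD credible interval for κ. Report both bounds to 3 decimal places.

[0.000, 1.142]

The exponential density is strictly decreasing on [0, ∞), so the HPD interval is anchored at 0: [0, q] with P(κ ≤ q) = 0.90.
q = −ln(1 − 0.90) / 2.016 = 2.3026 / 2.016 = 1.142.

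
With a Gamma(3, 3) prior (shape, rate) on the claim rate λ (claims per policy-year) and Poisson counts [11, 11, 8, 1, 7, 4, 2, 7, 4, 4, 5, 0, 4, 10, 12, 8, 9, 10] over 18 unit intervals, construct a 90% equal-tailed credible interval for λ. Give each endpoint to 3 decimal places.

Posterior: Gamma(3+117, 3+18) = Gamma(120, 21) (shape, rate).
Equal-tailed 90% interval: Gamma(120, 21) quantiles at 0.05 and 0.95.
Posterior mean ≈ 5.714, SD ≈ 0.522; a Normal approximation gives roughly [4.856, 6.572].
Exact: lower = 4.884; upper = 6.599.

[4.884, 6.599]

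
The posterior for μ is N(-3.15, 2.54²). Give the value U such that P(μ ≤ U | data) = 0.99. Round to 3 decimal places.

2.759

Need U with P(μ ≤ U) = 0.99: U = -3.15 + z_{0.01}·2.54.
z = 2.326; U = -3.15 + 2.326 × 2.54 = 2.759.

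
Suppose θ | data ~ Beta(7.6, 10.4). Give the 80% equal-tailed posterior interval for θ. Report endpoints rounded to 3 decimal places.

Posterior: Beta(7.6, 10.4).
Equal-tailed 80% interval: the 0.1 and 0.9 quantiles of Beta(7.6, 10.4).
Posterior mean ≈ 0.422, SD ≈ 0.113; a Normal approximation gives roughly [0.277, 0.567].
Exact: F⁻¹(0.1) = 0.277; F⁻¹(0.9) = 0.572.

[0.277, 0.572]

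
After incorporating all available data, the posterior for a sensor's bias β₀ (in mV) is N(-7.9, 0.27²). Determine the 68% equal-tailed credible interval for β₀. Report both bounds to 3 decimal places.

[-8.169, -7.631]

The posterior is symmetric, so the 68% equal-tailed interval is β₀ = -7.9 ± z·0.27 with z = 0.994.
Half-width: 0.994 × 0.27 = 0.269.
-7.9 − 0.269 = -8.169; -7.9 + 0.269 = -7.631.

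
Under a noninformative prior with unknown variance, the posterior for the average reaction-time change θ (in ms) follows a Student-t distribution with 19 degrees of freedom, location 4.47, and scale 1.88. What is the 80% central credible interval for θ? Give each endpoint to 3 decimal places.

[1.974, 6.966]

The t_19 distribution is symmetric; the 80% interval is 4.47 ± t·1.88 with t_{0.9,19} = 1.328.
Half-width: 1.328 × 1.88 = 2.496.
4.47 − 2.496 = 1.974; 4.47 + 2.496 = 6.966.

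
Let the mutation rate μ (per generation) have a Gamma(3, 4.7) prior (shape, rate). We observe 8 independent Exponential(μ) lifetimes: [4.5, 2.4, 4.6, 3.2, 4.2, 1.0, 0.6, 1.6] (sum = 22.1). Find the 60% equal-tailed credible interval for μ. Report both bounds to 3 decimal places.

[0.304, 0.509]

Posterior: Gamma(3+8, 4.7+22.1) = Gamma(11, 26.8) (shape, rate).
Equal-tailed 60% interval: Gamma(11, 26.8) quantiles at 0.2 and 0.8.
Posterior mean ≈ 0.410, SD ≈ 0.124; a Normal approximation gives roughly [0.306, 0.515].
Exact: lower = 0.304; upper = 0.509.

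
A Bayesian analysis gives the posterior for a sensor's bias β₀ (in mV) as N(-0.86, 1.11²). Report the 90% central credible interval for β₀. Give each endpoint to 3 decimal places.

[-2.686, 0.966]

The posterior is symmetric, so the 90% equal-tailed interval is β₀ = -0.86 ± z·1.11 with z = 1.645.
Half-width: 1.645 × 1.11 = 1.826.
-0.86 − 1.826 = -2.686; -0.86 + 1.826 = 0.966.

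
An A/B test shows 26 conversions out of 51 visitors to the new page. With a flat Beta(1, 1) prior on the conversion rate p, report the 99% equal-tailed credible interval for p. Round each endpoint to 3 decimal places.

Posterior: Beta(1+26, 1+25) = Beta(27, 26).
Equal-tailed 99% interval: the 0.005 and 0.995 quantiles of Beta(27, 26).
Posterior mean ≈ 0.509, SD ≈ 0.068; a Normal approximation gives roughly [0.334, 0.685].
Exact: F⁻¹(0.005) = 0.337; F⁻¹(0.995) = 0.681.

[0.337, 0.681]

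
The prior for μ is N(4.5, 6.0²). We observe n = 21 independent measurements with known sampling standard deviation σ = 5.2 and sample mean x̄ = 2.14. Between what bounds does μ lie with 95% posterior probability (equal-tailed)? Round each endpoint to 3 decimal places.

Posterior precision = 1/6.0² + 21/5.2² = 0.0278 + 0.7766 = 0.8044, so posterior SD = 1.1150.
Posterior mean = (4.5/6.0² + 21·2.14/5.2²) / 0.8044 = 2.2215.
Interval: 2.2215 ± 1.960 × 1.1150 → [0.036, 4.407].

[0.036, 4.407]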